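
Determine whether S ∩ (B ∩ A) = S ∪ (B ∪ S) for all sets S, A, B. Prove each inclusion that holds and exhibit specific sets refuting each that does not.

Forward inclusion. Let x ∈ S ∩ (B ∩ A). Then x ∈ S ∩ A ∩ B, from which x ∈ S ∪ (B ∪ S).

Reverse inclusion. This inclusion fails. Take S = {1}, A = ∅, B = ∅; then 1 ∈ S ∪ (B ∪ S) but 1 ∉ S ∩ (B ∩ A).

Only the forward inclusion holds.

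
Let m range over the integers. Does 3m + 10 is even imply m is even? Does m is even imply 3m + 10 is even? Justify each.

Converse. Suppose m is even; write m = 2j. Then 3m + 10 = 3·(2j) + 10 = 2·3j + 10, which is even.

Forward direction. Suppose 3m + 10 is even. Since 3 is odd, 3m and m have the same parity, so 3m + 10 ≡ m + 10 (mod 2). As 10 is even, 3m + 10 is even exactly when m is even. Thus m is even.

The biconditional holds.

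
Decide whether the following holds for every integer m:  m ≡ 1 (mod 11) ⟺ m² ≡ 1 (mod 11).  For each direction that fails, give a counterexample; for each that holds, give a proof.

The forward direction holds; the converse fails.

(→) Suppose m ≡ 1 (mod 11). Write m = 11j + 1. Then (11j + 1)² = 121j² + 22j + 1 = 11(11j² + 2j) + 1, so m² ≡ 1 (mod 11).

(←) This fails: take m = 10. Then 10² = 100 ≡ 1 (mod 11), yet 10 ≡ 10 (mod 11), not 1.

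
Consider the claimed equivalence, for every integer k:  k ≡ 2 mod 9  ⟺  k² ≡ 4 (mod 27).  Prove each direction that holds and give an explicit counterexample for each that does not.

Neither direction holds.

(⇒) This fails: take k = 11. Then 11 ≡ 2 (mod 9), but 11² = 121 ≡ 13 (mod 27), not 4.

(⇐) This fails: take k = 25. Then 25² = 625 ≡ 4 (mod 27), yet 25 ≡ 7 (mod 9), not 2.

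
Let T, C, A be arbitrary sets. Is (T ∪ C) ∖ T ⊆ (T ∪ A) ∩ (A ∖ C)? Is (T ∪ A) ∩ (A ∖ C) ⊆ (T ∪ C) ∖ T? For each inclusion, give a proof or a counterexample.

Neither inclusion holds.

Forward inclusion. This inclusion fails. Take T = ∅, C = {1}, A = ∅; then 1 ∈ (T ∪ C) ∖ T but 1 ∉ (T ∪ A) ∩ (A ∖ C).

Reverse inclusion. This inclusion fails. Take T = ∅, C = ∅, A = {1}; then 1 ∈ (T ∪ A) ∩ (A ∖ C) but 1 ∉ (T ∪ C) ∖ T.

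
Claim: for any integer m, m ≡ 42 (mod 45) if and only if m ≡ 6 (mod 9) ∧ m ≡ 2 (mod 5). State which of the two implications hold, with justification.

[⇒] Suppose m ≡ 42 (mod 45); write m = 45j + 42. Since 9 ∣ 45, reducing mod 9 gives m ≡ 42 ≡ 6 (mod 9); since 5 ∣ 45, reducing mod 5 gives m ≡ 42 ≡ 2 (mod 5).

[⇐] Conversely, if m ≡ 6 (mod 9) and m ≡ 2 (mod 5), then by the Chinese remainder theorem m ≡ 42 (mod 45). This is exactly m ≡ 42 (mod 45).

Equivalent; both directions hold.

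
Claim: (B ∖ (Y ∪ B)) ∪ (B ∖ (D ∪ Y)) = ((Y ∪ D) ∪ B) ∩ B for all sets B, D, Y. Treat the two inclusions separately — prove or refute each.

(⟹) Let x ∈ (B ∖ (Y ∪ B)) ∪ (B ∖ (D ∪ Y)). Then x ∈ B and x ∉ D, Y, from which x ∈ ((Y ∪ D) ∪ B) ∩ B.

(⟸) This inclusion fails. Take B = {1}, D = {1}, Y = ∅; then 1 ∈ ((Y ∪ D) ∪ B) ∩ B but 1 ∉ (B ∖ (Y ∪ B)) ∪ (B ∖ (D ∪ Y)).

(⊆) holds; (⊇) fails.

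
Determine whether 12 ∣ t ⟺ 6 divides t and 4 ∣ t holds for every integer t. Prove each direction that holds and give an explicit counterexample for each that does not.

(⟹) If 12 ∣ t, write t = 12q. Since 12 = 2·6, t = 6·(2q), so 6 ∣ t; and since 12 = 3·4, t = 4·(3q), so 4 ∣ t.

(⟸) Suppose 6 ∣ t and 4 ∣ t. Any common multiple of 6 and 4 is a multiple of their lcm; here lcm(6, 4) = 6·4/gcd(6, 4) = 24/2 = 12, so 12 ∣ t.

The biconditional holds.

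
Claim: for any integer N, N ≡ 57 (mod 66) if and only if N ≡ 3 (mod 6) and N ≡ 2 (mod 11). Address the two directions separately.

Both implications hold.

Forward direction. Suppose N ≡ 57 (mod 66); write N = 66j + 57. Since 6 ∣ 66, reducing mod 6 gives N ≡ 57 ≡ 3 (mod 6); since 11 ∣ 66, reducing mod 11 gives N ≡ 57 ≡ 2 (mod 11).

Converse. If N ≡ 3 (mod 6) and N ≡ 2 (mod 11), then by the Chinese remainder theorem N ≡ 57 (mod 66). This is exactly N ≡ 57 (mod 66).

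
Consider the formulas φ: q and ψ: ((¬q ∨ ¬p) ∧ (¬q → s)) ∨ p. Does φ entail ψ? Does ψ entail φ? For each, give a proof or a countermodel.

Only the forward direction holds.

[⇒] Assume the antecedent. If s is true, ((¬q ∨ ¬p) ∧ (¬q → s)) ∨ p reduces to true regardless of the other variables. If s is false, the antecedent forces (s = F, q = T, p = F) or (s = F, q = T, p = T), and ((¬q ∨ ¬p) ∧ (¬q → s)) ∨ p holds there. Either way ((¬q ∨ ¬p) ∧ (¬q → s)) ∨ p holds.

[⇐] This fails. Under s = T, q = F, p = F, the left side is false but the right side is true.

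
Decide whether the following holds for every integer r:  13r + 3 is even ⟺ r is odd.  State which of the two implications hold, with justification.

(⟹) Suppose 13r + 3 is even. Since 13 is odd, 13r and r have the same parity, so 13r + 3 ≡ r + 3 (mod 2). As 3 is odd, 13r + 3 is even exactly when r is odd. Thus r is odd.

(⟸) Conversely, suppose r is odd; write r = 2j + 1. Then 13r + 3 = 13·(2j + 1) + 3 = 2·13j + 16, which is even.

Both implications hold.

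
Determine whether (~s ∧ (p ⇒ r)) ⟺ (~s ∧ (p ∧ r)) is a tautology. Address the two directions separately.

Not equivalent: only (⇐) holds.

(⇒) This fails. Under s = F, r = F, p = F, the left side is true but the right side is false.

(⇐) Assume the antecedent. If s is true, the antecedent cannot hold. If s is false, the antecedent forces (s = F, r = T, p = T), and ~s ∧ (p ⇒ r) holds there. Either way ~s ∧ (p ⇒ r) holds.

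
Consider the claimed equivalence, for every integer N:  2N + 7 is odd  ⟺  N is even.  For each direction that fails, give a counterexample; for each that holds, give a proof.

Only the reverse direction holds.

Forward direction. This fails: take N = 3. Then 2N + 7 = 13, which is odd, yet N = 3 is odd, not even.

Converse. Suppose N is even. Since 2 is even, 2N is even for every N, so 2N + 7 has the same parity as 7, which is odd. Hence 2N + 7 is odd.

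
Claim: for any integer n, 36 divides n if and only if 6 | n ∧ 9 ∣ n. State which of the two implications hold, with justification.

Not equivalent: only (⇒) holds.

(←) This fails: take n = 18. Both 6 ∣ 18 and 9 ∣ 18, yet 18 is not a multiple of 36 (since 18 = 0·36 + 18), so 36 ∤ 18.

(→) If 36 ∣ n, write n = 36q. Since 36 = 6·6, n = 6·(6q), so 6 ∣ n; and since 36 = 4·9, n = 9·(4q), so 9 ∣ n.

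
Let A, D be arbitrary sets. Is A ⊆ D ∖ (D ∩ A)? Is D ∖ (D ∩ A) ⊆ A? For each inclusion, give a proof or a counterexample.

Neither inclusion holds.

Forward inclusion. This inclusion fails. Take A = {1}, D = ∅; then 1 ∈ A but 1 ∉ D ∖ (D ∩ A).

Reverse inclusion. This inclusion fails. Take A = ∅, D = {1}; then 1 ∈ D ∖ (D ∩ A) but 1 ∉ A.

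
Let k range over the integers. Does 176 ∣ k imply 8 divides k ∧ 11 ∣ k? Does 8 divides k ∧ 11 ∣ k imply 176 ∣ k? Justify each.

(⇒) If 176 ∣ k, write k = 176q. Since 176 = 22·8, k = 8·(22q), so 8 ∣ k; and since 176 = 16·11, k = 11·(16q), so 11 ∣ k.

(⇐) This fails: take k = 88. Both 8 ∣ 88 and 11 ∣ 88, yet 88 is not a multiple of 176 (since 88 = 0·176 + 88), so 176 ∤ 88.

Only the forward implication holds.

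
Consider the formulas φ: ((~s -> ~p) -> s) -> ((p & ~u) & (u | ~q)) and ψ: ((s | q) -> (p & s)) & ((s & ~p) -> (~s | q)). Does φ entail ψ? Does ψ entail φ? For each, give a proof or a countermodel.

(⇒) This fails. Under p = F, u = F, q = T, s = F, the left side is true but the right side is false.

(⇐) This fails. Under p = T, u = T, q = F, s = F, the left side is false but the right side is true.

Neither implication holds.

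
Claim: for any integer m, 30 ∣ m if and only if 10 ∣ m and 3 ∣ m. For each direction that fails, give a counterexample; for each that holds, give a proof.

Both directions hold.

(←) Suppose 10 ∣ m and 3 ∣ m. Any common multiple of 10 and 3 is a multiple of their lcm; here gcd(10, 3) = 1, so lcm(10, 3) = 10·3 = 30, so 30 ∣ m.

(→) If 30 ∣ m, write m = 30q. Since 30 = 3·10, m = 10·(3q), so 10 ∣ m; and since 30 = 10·3, m = 3·(10q), so 3 ∣ m.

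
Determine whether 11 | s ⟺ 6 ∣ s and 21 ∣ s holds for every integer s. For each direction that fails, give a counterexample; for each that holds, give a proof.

Both directions fail.

Forward direction. This fails: take s = 11. Certainly 11 ∣ 11, but 6 ∤ 11.

Converse. This fails: take s = 42. Both 6 ∣ 42 and 21 ∣ 42, yet 42 is not a multiple of 11 (since 42 = 3·11 + 9), so 11 ∤ 42.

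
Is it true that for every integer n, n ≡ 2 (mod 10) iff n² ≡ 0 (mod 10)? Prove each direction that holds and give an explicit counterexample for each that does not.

Neither implication holds.

(⟹) This fails: take n = 2. Then 2 ≡ 2 (mod 10), but 2² = 4 ≡ 4 (mod 10), not 0.

(⟸) This fails: take n = 0. Then 0² = 0 ≡ 0 (mod 10), yet 0 ≡ 0 (mod 10), not 2.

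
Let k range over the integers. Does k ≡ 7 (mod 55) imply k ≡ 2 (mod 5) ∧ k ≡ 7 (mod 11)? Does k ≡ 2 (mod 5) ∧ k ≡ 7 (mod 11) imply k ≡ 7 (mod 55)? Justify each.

[⇒] Suppose k ≡ 7 (mod 55); write k = 55j + 7. Since 5 ∣ 55, reducing mod 5 gives k ≡ 7 ≡ 2 (mod 5); since 11 ∣ 55, reducing mod 11 gives k ≡ 7 (mod 11).

[⇐] Conversely, if k ≡ 2 (mod 5) and k ≡ 7 (mod 11), then by the Chinese remainder theorem k ≡ 7 (mod 55). This is exactly k ≡ 7 (mod 55).

The biconditional holds.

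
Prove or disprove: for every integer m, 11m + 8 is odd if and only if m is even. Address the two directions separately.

[⇒] This fails: m = 7 gives 11m + 8 = 85, which is odd, but 7 is odd, not even.

[⇐] This also fails: m = 2 is even, but 11m + 8 = 30 is even, not odd.

Both directions fail.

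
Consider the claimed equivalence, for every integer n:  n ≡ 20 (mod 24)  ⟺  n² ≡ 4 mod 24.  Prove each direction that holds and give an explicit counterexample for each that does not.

(⇒) fails and (⇐) fails.

[⇒] This fails: take n = 20. Then 20 ≡ 20 (mod 24), but 20² = 400 ≡ 16 (mod 24), not 4.

[⇐] This fails: take n = 2. Then 2² = 4 ≡ 4 (mod 24), yet 2 ≡ 2 (mod 24), not 20.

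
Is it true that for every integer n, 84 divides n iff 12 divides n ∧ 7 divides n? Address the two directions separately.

(⟸) Suppose 12 ∣ n and 7 ∣ n. Any common multiple of 12 and 7 is a multiple of their lcm; here gcd(12, 7) = 1, so lcm(12, 7) = 12·7 = 84, so 84 ∣ n.

(⟹) If 84 ∣ n, write n = 84q. Since 84 = 7·12, n = 12·(7q), so 12 ∣ n; and since 84 = 12·7, n = 7·(12q), so 7 ∣ n.

The biconditional holds.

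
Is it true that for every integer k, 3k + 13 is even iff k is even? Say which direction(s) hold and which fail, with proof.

Neither implication holds.

(→) This fails: k = 1 gives 3k + 13 = 16, which is even, but 1 is odd, not even.

(←) This also fails: k = 2 is even, but 3k + 13 = 19 is odd, not even.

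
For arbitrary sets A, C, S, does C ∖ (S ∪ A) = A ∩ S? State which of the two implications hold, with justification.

(⊆) This inclusion fails. Take A = ∅, C = {1}, S = ∅; then 1 ∈ C ∖ (S ∪ A) but 1 ∉ A ∩ S.

(⊇) This inclusion fails. Take A = {1}, C = ∅, S = {1}; then 1 ∈ A ∩ S but 1 ∉ C ∖ (S ∪ A).

Neither inclusion holds.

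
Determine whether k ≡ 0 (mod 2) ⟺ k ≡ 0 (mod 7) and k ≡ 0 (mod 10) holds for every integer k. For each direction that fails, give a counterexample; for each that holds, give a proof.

Converse. If k ≡ 0 (mod 7) and k ≡ 0 (mod 10), then by the Chinese remainder theorem k ≡ 0 (mod 70). Since 0 ≡ 0 (mod 2) and 2 ∣ 70, we get k ≡ 0 (mod 2).

Forward direction. This fails: k = 2 gives 2 ≡ 0 (mod 2) but 2 ≡ 2 (mod 7), so the conjunction on the right does not hold.

The forward direction fails; the converse holds.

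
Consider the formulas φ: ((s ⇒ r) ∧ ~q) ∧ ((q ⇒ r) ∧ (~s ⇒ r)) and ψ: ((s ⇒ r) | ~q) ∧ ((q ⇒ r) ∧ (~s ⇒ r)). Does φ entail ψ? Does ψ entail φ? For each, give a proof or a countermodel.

(⇒) Assume the antecedent. If q is true, the antecedent cannot hold. If q is false, the antecedent forces (q = F, r = T, s = F) or (q = F, r = T, s = T), and the consequent holds there. Either way the consequent holds.

(⇐) This fails. Under q = T, r = T, s = F, the left side is false but the right side is true.

Not equivalent: only (⇒) holds.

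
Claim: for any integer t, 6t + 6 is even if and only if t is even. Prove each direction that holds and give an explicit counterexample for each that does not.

(→) This fails: take t = 3. Then 6t + 6 = 24, which is even, yet t = 3 is odd, not even.

(←) Suppose t is even. Since 6 is even, 6t is even for every t, so 6t + 6 has the same parity as 6, which is even. Hence 6t + 6 is even.

Only the converse holds.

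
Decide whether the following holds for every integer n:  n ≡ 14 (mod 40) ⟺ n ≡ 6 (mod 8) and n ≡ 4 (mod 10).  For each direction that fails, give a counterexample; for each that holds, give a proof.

Converse. If n ≡ 6 (mod 8) and n ≡ 4 (mod 10), then by the Chinese remainder theorem n ≡ 14 (mod 40). This is exactly n ≡ 14 (mod 40).

Forward direction. Suppose n ≡ 14 (mod 40); write n = 40j + 14. Since 8 ∣ 40, reducing mod 8 gives n ≡ 14 ≡ 6 (mod 8); since 10 ∣ 40, reducing mod 10 gives n ≡ 14 ≡ 4 (mod 10).

The biconditional holds.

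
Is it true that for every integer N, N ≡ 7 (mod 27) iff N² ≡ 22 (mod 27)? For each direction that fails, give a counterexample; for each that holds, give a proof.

Only the forward implication holds.

Forward direction. Suppose N ≡ 7 (mod 27). Write N = 27j + 7. Then (27j + 7)² = 729j² + 378j + 49 = 27(27j² + 14j + 1) + 22, so N² ≡ 22 (mod 27).

Converse. This fails: take N = 20. Then 20² = 400 ≡ 22 (mod 27), yet 20 ≡ 20 (mod 27), not 7.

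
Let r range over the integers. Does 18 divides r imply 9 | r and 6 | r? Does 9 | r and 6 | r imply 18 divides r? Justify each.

The biconditional holds.

(→) If 18 ∣ r, write r = 18q. Since 18 = 2·9, r = 9·(2q), so 9 ∣ r; and since 18 = 3·6, r = 6·(3q), so 6 ∣ r.

(←) Suppose 9 ∣ r and 6 ∣ r. Any common multiple of 9 and 6 is a multiple of their lcm; here lcm(9, 6) = 9·6/gcd(9, 6) = 54/3 = 18, so 18 ∣ r.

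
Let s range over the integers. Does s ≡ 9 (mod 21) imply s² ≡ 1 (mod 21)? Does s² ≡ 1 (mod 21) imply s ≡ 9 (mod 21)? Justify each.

[⇒] This fails: take s = 9. Then 9 ≡ 9 (mod 21), but 9² = 81 ≡ 18 (mod 21), not 1.

[⇐] This fails: take s = 1. Then 1² = 1 ≡ 1 (mod 21), yet 1 ≡ 1 (mod 21), not 9.

Neither direction holds.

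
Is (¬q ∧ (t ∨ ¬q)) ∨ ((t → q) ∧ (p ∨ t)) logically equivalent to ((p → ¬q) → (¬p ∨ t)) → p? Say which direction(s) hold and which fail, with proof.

Only the converse holds.

Forward direction. This fails. Under t = F, p = F, q = F, the left side is true but the right side is false.

Converse. Assume the antecedent. If t is true, the consequent reduces to true regardless of the other variables. If t is false, the antecedent forces (t = F, p = T, q = F) or (t = F, p = T, q = T), and the consequent holds there. Either way the consequent holds.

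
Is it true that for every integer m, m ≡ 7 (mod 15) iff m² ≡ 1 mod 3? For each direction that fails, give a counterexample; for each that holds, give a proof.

Forward direction. Suppose m ≡ 7 (mod 15). Then m² ≡ 7² = 49 (mod 15), and since 3 ∣ 15, also m² ≡ 1 (mod 3).

Converse. This fails: take m = 1. Then 1² = 1 ≡ 1 (mod 3), yet 1 ≡ 1 (mod 15), not 7.

Only the forward implication holds.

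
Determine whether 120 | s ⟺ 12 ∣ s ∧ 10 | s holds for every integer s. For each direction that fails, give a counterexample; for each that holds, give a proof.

(⇒) holds; (⇐) fails.

(⇒) If 120 ∣ s, write s = 120q. Since 120 = 10·12, s = 12·(10q), so 12 ∣ s; and since 120 = 12·10, s = 10·(12q), so 10 ∣ s.

(⇐) This fails: take s = 60. Both 12 ∣ 60 and 10 ∣ 60, yet 60 is not a multiple of 120 (since 60 = 0·120 + 60), so 120 ∤ 60.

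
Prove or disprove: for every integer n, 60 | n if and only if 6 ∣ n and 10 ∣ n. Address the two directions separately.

Only the forward implication holds.

[⇒] If 60 ∣ n, write n = 60q. Since 60 = 10·6, n = 6·(10q), so 6 ∣ n; and since 60 = 6·10, n = 10·(6q), so 10 ∣ n.

[⇐] This fails: take n = 30. Both 6 ∣ 30 and 10 ∣ 30, yet 30 is not a multiple of 60 (since 30 = 0·60 + 30), so 60 ∤ 30.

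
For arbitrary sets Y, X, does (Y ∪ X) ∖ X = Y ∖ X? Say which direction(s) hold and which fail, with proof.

The two sets are equal.

Forward inclusion. Let x ∈ (Y ∪ X) ∖ X. Then x ∈ Y and x ∉ X, from which x ∈ Y ∖ X.

Reverse inclusion. Let x ∈ Y ∖ X. Then x ∈ Y and x ∉ X, from which x ∈ (Y ∪ X) ∖ X.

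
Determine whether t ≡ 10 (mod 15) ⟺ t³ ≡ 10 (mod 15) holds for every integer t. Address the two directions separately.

(⇒) Suppose t ≡ 10 (mod 15). Write t = 15j + 10. Then (15j + 10)³ = 3375j³ + 6750j² + 4500j + 1000 = 15(225j³ + 450j² + 300j + 66) + 10, so t³ ≡ 10 (mod 15).

(⇐) Conversely, suppose t³ ≡ 10 (mod 15). The only residue r in {0, …, 14} with r³ ≡ 10 (mod 15) is r = 10, so t ≡ 10 (mod 15).

Both implications hold.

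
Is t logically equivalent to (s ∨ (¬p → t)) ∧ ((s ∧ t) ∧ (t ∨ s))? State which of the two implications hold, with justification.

Converse. Assume the antecedent. If p is true, the antecedent forces (p = T, t = T, s = T), and t holds there. If p is false, the antecedent forces (p = F, t = T, s = T), and t holds there. Either way t holds.

Forward direction. This fails. Under p = F, t = T, s = F, the left side is true but the right side is false.

Not equivalent: only (⇐) holds.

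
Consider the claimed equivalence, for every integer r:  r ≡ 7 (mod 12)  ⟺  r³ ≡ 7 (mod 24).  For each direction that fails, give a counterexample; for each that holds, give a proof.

(⟹) This fails: take r = 19. Then 19 ≡ 7 (mod 12), but 19³ = 6859 ≡ 19 (mod 24), not 7.

(⟸) Conversely, the residues r modulo 24 with r³ ≡ 7 (mod 24) are exactly {7}, and each is ≡ 7 (mod 12).

Only the converse holds.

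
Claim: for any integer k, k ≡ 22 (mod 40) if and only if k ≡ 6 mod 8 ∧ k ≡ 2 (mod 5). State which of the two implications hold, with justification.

(⇒) Suppose k ≡ 22 (mod 40); write k = 40j + 22. Since 8 ∣ 40, reducing mod 8 gives k ≡ 22 ≡ 6 (mod 8); since 5 ∣ 40, reducing mod 5 gives k ≡ 22 ≡ 2 (mod 5).

(⇐) Conversely, if k ≡ 6 (mod 8) and k ≡ 2 (mod 5), then by the Chinese remainder theorem k ≡ 22 (mod 40). This is exactly k ≡ 22 (mod 40).

Equivalent; both directions hold.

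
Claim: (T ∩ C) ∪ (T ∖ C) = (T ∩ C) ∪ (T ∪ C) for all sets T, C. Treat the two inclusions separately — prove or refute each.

(⊆) holds; (⊇) fails.

(⊆) Let x ∈ (T ∩ C) ∪ (T ∖ C). Then either x ∈ T and x ∉ C; or x ∈ T ∩ C. In each case x ∈ (T ∩ C) ∪ (T ∪ C), so (T ∩ C) ∪ (T ∖ C) ⊆ (T ∩ C) ∪ (T ∪ C).

(⊇) This inclusion fails. Take T = ∅, C = {1}; then 1 ∈ (T ∩ C) ∪ (T ∪ C) but 1 ∉ (T ∩ C) ∪ (T ∖ C).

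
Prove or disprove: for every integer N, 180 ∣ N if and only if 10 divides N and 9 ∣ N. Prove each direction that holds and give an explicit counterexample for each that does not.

(⟹) If 180 ∣ N, write N = 180q. Since 180 = 18·10, N = 10·(18q), so 10 ∣ N; and since 180 = 20·9, N = 9·(20q), so 9 ∣ N.

(⟸) This fails: take N = 90. Both 10 ∣ 90 and 9 ∣ 90, yet 90 is not a multiple of 180 (since 90 = 0·180 + 90), so 180 ∤ 90.

Only the forward direction holds.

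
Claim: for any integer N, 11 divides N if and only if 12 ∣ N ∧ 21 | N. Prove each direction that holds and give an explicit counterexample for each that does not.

(⟹) This fails: take N = 11. Certainly 11 ∣ 11, but 12 ∤ 11.

(⟸) This fails: take N = 84. Both 12 ∣ 84 and 21 ∣ 84, yet 84 is not a multiple of 11 (since 84 = 7·11 + 7), so 11 ∤ 84.

(⇒) fails and (⇐) fails.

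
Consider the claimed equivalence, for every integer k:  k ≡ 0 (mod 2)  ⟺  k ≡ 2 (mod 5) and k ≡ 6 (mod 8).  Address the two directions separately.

(⇒) fails; (⇐) holds.

(⇒) This fails: k = 0 gives 0 ≡ 0 (mod 2) but 0 ≡ 0 (mod 5), so the conjunction on the right does not hold.

(⇐) Conversely, if k ≡ 2 (mod 5) and k ≡ 6 (mod 8), then by the Chinese remainder theorem k ≡ 22 (mod 40). Since 22 ≡ 0 (mod 2) and 2 ∣ 40, we get k ≡ 0 (mod 2).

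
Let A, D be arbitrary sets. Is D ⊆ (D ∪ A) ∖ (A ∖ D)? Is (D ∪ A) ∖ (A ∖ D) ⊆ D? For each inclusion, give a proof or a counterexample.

Both inclusions hold.

Forward inclusion. Let x ∈ D. Then either x ∈ D and x ∉ A; or x ∈ A ∩ D. In each case x ∈ (D ∪ A) ∖ (A ∖ D), so D ⊆ (D ∪ A) ∖ (A ∖ D).

Reverse inclusion. Let x ∈ (D ∪ A) ∖ (A ∖ D). Then either x ∈ D and x ∉ A; or x ∈ A ∩ D. In each case x ∈ D, so (D ∪ A) ∖ (A ∖ D) ⊆ D.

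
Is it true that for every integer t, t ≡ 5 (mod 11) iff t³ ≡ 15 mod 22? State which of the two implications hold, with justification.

Only the reverse direction holds.

(→) This fails: take t = 16. Then 16 ≡ 5 (mod 11), but 16³ = 4096 ≡ 4 (mod 22), not 15.

(←) Conversely, the residues r modulo 22 with r³ ≡ 15 (mod 22) are exactly {5}, and each is ≡ 5 (mod 11).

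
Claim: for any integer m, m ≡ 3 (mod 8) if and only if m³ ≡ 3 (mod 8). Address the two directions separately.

[⇒] Suppose m ≡ 3 (mod 8). Write m = 8j + 3. Then (8j + 3)³ = 512j³ + 576j² + 216j + 27 = 8(64j³ + 72j² + 27j + 3) + 3, so m³ ≡ 3 (mod 8).

[⇐] For the converse, argue contrapositively. If m ≢ 3 (mod 8), then m is congruent to one of 0, 1, 2, 4, 5, 6, 7 modulo 8, and these give m³ ≡ 0, 1, 0, 0, 5, 0, 7 respectively — never 3.

Both directions hold; the statement is true.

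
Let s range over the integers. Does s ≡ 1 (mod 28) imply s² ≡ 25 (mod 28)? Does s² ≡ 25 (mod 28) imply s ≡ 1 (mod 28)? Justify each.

(⇒) This fails: take s = 1. Then 1 ≡ 1 (mod 28), but 1² = 1 ≡ 1 (mod 28), not 25.

(⇐) This fails: take s = 5. Then 5² = 25 ≡ 25 (mod 28), yet 5 ≡ 5 (mod 28), not 1.

Neither direction holds.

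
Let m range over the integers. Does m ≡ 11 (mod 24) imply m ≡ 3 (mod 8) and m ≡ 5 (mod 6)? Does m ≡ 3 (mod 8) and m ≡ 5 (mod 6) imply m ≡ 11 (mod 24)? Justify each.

Both directions hold.

(⇐) If m ≡ 3 (mod 8) and m ≡ 5 (mod 6), then by the Chinese remainder theorem m ≡ 11 (mod 24). This is exactly m ≡ 11 (mod 24).

(⇒) Suppose m ≡ 11 (mod 24); write m = 24j + 11. Since 8 ∣ 24, reducing mod 8 gives m ≡ 11 ≡ 3 (mod 8); since 6 ∣ 24, reducing mod 6 gives m ≡ 11 ≡ 5 (mod 6).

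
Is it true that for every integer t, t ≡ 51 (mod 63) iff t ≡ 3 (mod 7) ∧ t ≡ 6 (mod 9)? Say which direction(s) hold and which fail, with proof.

(⇒) fails and (⇐) fails.

(⇒) This fails: t = 51 gives 51 ≡ 51 (mod 63) but 51 ≡ 2 (mod 7), so the conjunction on the right does not hold.

(⇐) This fails: t = 24 satisfies both congruences on the right (24 ≡ 3 mod 7 and 24 ≡ 6 mod 9) yet 24 ≡ 24 (mod 63), not 51.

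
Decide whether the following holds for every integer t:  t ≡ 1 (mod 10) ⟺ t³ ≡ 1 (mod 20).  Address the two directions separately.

(⟹) This fails: take t = 11. Then 11 ≡ 1 (mod 10), but 11³ = 1331 ≡ 11 (mod 20), not 1.

(⟸) Conversely, the residues r modulo 20 with r³ ≡ 1 (mod 20) are exactly {1}, and each is ≡ 1 (mod 10).

Only the reverse direction holds.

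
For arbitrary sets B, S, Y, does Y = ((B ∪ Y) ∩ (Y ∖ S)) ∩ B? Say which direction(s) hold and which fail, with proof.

Forward inclusion. This inclusion fails. Take B = ∅, S = ∅, Y = {1}; then 1 ∈ Y but 1 ∉ ((B ∪ Y) ∩ (Y ∖ S)) ∩ B.

Reverse inclusion. Let x ∈ ((B ∪ Y) ∩ (Y ∖ S)) ∩ B. Then x ∈ B ∩ Y and x ∉ S, from which x ∈ Y.

Only the reverse inclusion holds.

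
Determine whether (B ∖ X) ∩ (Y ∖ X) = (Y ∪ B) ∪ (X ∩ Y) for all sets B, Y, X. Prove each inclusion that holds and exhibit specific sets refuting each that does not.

Only the forward inclusion holds.

(⊆) Let x ∈ (B ∖ X) ∩ (Y ∖ X). Then x ∈ B ∩ Y and x ∉ X, from which x ∈ (Y ∪ B) ∪ (X ∩ Y).

(⊇) This inclusion fails. Take B = {1}, Y = ∅, X = ∅; then 1 ∈ (Y ∪ B) ∪ (X ∩ Y) but 1 ∉ (B ∖ X) ∩ (Y ∖ X).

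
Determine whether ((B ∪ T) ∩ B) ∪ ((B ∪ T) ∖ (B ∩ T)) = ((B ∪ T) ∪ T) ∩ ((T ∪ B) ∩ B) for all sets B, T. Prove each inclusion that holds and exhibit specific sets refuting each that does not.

(⊆) fails; (⊇) holds.

(⊆) This inclusion fails. Take B = ∅, T = {1}; then 1 ∈ ((B ∪ T) ∩ B) ∪ ((B ∪ T) ∖ (B ∩ T)) but 1 ∉ ((B ∪ T) ∪ T) ∩ ((T ∪ B) ∩ B).

(⊇) Let x ∈ ((B ∪ T) ∪ T) ∩ ((T ∪ B) ∩ B). Then either x ∈ B and x ∉ T; or x ∈ B ∩ T. In each case x ∈ ((B ∪ T) ∩ B) ∪ ((B ∪ T) ∖ (B ∩ T)), so ((B ∪ T) ∪ T) ∩ ((T ∪ B) ∩ B) ⊆ ((B ∪ T) ∩ B) ∪ ((B ∪ T) ∖ (B ∩ T)).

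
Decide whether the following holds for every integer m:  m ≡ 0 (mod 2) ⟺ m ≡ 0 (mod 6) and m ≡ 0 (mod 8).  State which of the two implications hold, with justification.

Only the reverse direction holds.

(⇒) This fails: m = 2 gives 2 ≡ 0 (mod 2) but 2 ≡ 2 (mod 6), so the conjunction on the right does not hold.

(⇐) Conversely, if m ≡ 0 (mod 6) and m ≡ 0 (mod 8), then by the Chinese remainder theorem m ≡ 0 (mod 24). Since 0 ≡ 0 (mod 2) and 2 ∣ 24, we get m ≡ 0 (mod 2).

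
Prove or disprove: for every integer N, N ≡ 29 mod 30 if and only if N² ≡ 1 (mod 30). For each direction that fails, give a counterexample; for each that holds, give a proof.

The forward direction holds; the converse fails.

[⇒] Suppose N ≡ 29 mod 30. Write N = 30j + 29. Then (30j + 29)² = 900j² + 1740j + 841 = 30(30j² + 58j + 28) + 1, so N² ≡ 1 (mod 30).

[⇐] This fails: take N = 1. Then 1² = 1 ≡ 1 (mod 30), yet 1 ≡ 1 (mod 30), not 29.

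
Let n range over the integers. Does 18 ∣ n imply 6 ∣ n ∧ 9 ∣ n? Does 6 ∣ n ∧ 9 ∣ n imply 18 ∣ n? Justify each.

The biconditional holds.

Forward direction. If 18 ∣ n, write n = 18q. Since 18 = 3·6, n = 6·(3q), so 6 ∣ n; and since 18 = 2·9, n = 9·(2q), so 9 ∣ n.

Converse. Suppose 6 ∣ n and 9 ∣ n. Any common multiple of 6 and 9 is a multiple of their lcm; here lcm(6, 9) = 6·9/gcd(6, 9) = 54/3 = 18, so 18 ∣ n.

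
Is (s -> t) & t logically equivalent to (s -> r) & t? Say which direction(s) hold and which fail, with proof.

Converse. Assume the antecedent. If s is true, the antecedent forces (s = T, r = T, t = T), and (s -> t) & t holds there. If s is false, the antecedent forces (s = F, r = F, t = T) or (s = F, r = T, t = T), and (s -> t) & t holds there. Either way (s -> t) & t holds.

Forward direction. This fails. Under s = T, r = F, t = T, the left side is true but the right side is false.

Only the converse holds.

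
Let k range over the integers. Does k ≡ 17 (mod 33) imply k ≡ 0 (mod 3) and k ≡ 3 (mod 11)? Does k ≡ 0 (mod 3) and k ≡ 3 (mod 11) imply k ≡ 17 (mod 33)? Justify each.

(⟹) This fails: k = 17 gives 17 ≡ 17 (mod 33) but 17 ≡ 2 (mod 3), so the conjunction on the right does not hold.

(⟸) This fails: k = 3 satisfies both congruences on the right (3 ≡ 0 mod 3 and 3 ≡ 3 mod 11) yet 3 ≡ 3 (mod 33), not 17.

Neither direction holds.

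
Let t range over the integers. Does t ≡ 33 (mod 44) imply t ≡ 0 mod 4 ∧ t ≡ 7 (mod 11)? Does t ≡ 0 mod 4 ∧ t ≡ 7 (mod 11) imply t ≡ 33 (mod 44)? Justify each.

[⇒] This fails: t = 33 gives 33 ≡ 33 (mod 44) but 33 ≡ 1 (mod 4), so the conjunction on the right does not hold.

[⇐] This fails: t = 40 satisfies both congruences on the right (40 ≡ 0 mod 4 and 40 ≡ 7 mod 11) yet 40 ≡ 40 (mod 44), not 33.

Neither direction holds.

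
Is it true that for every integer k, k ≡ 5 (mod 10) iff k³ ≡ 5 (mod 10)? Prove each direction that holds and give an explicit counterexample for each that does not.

Both directions hold.

Converse. Suppose k³ ≡ 5 (mod 10). The only residue r in {0, …, 9} with r³ ≡ 5 (mod 10) is r = 5, so k ≡ 5 (mod 10).

Forward direction. Suppose k ≡ 5 (mod 10). Write k = 10j + 5. Then (10j + 5)³ = 1000j³ + 1500j² + 750j + 125 = 10(100j³ + 150j² + 75j + 12) + 5, so k³ ≡ 5 (mod 10).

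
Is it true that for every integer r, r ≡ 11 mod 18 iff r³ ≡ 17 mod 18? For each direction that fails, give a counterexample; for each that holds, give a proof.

Only the forward implication holds.

[⇒] Suppose r ≡ 11 mod 18. Write r = 18j + 11. Then (18j + 11)³ = 5832j³ + 10692j² + 6534j + 1331 = 18(324j³ + 594j² + 363j + 73) + 17, so r³ ≡ 17 (mod 18).

[⇐] This fails: take r = 5. Then 5³ = 125 ≡ 17 (mod 18), yet 5 ≡ 5 (mod 18), not 11.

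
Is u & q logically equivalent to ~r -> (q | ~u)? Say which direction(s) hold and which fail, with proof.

The forward direction holds; the converse fails.

(→) Assume the antecedent. If u is true, the antecedent forces (u = T, r = F, q = T) or (u = T, r = T, q = T), and ~r -> (q | ~u) holds there. If u is false, the antecedent cannot hold. Either way ~r -> (q | ~u) holds.

(←) This fails. Under u = F, r = F, q = F, the left side is false but the right side is true.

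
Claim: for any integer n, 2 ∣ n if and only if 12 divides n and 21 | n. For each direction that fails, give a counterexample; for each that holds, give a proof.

(⟹) This fails: take n = 2. Certainly 2 ∣ 2, but 12 ∤ 2.

(⟸) Suppose 12 ∣ n and 21 ∣ n. Any common multiple of 12 and 21 is a multiple of their lcm; here lcm(12, 21) = 12·21/gcd(12, 21) = 252/3 = 84, so 84 ∣ n. Since 2 ∣ 84, it follows that 2 ∣ n.

Only the reverse direction holds.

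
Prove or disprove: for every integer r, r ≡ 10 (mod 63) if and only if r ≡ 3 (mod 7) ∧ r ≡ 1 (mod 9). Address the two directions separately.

[⇒] Suppose r ≡ 10 (mod 63); write r = 63j + 10. Since 7 ∣ 63, reducing mod 7 gives r ≡ 10 ≡ 3 (mod 7); since 9 ∣ 63, reducing mod 9 gives r ≡ 10 ≡ 1 (mod 9).

[⇐] Conversely, if r ≡ 3 (mod 7) and r ≡ 1 (mod 9), then by the Chinese remainder theorem r ≡ 10 (mod 63). This is exactly r ≡ 10 (mod 63).

Both directions hold; the statement is true.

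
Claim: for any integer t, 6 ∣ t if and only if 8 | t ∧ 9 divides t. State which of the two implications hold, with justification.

[⇒] This fails: take t = 6. Certainly 6 ∣ 6, but 8 ∤ 6.

[⇐] Suppose 8 ∣ t and 9 ∣ t. Any common multiple of 8 and 9 is a multiple of their lcm; here gcd(8, 9) = 1, so lcm(8, 9) = 8·9 = 72, so 72 ∣ t. Since 6 ∣ 72, it follows that 6 ∣ t.

Not equivalent: only (⇐) holds.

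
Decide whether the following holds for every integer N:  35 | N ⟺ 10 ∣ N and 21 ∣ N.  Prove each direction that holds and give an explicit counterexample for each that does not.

The forward direction fails; the converse holds.

(⇐) Suppose 10 ∣ N and 21 ∣ N. Any common multiple of 10 and 21 is a multiple of their lcm; here gcd(10, 21) = 1, so lcm(10, 21) = 10·21 = 210, so 210 ∣ N. Since 35 ∣ 210, it follows that 35 ∣ N.

(⇒) This fails: take N = 35. Certainly 35 ∣ 35, but 10 ∤ 35.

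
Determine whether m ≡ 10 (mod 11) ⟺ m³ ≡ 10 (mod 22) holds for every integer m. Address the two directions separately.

(⇒) This fails: take m = 21. Then 21 ≡ 10 (mod 11), but 21³ = 9261 ≡ 21 (mod 22), not 10.

(⇐) Conversely, the residues r modulo 22 with r³ ≡ 10 (mod 22) are exactly {10}, and each is ≡ 10 (mod 11).

The forward direction fails; the converse holds.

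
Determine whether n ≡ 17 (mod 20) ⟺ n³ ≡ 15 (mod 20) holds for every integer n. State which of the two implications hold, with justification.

(⟹) This fails: take n = 17. Then 17 ≡ 17 (mod 20), but 17³ = 4913 ≡ 13 (mod 20), not 15.

(⟸) This fails: take n = 15. Then 15³ = 3375 ≡ 15 (mod 20), yet 15 ≡ 15 (mod 20), not 17.

Neither implication holds.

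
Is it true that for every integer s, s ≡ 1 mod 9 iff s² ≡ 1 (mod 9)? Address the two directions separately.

Forward direction. Suppose s ≡ 1 mod 9. Write s = 9j + 1. Then (9j + 1)² = 81j² + 18j + 1 = 9(9j² + 2j) + 1, so s² ≡ 1 (mod 9).

Converse. This fails: take s = 8. Then 8² = 64 ≡ 1 (mod 9), yet 8 ≡ 8 (mod 9), not 1.

Only the forward implication holds.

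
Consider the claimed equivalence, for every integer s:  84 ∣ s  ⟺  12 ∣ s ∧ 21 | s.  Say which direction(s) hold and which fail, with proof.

Equivalent; both directions hold.

Forward direction. If 84 ∣ s, write s = 84q. Since 84 = 7·12, s = 12·(7q), so 12 ∣ s; and since 84 = 4·21, s = 21·(4q), so 21 ∣ s.

Converse. Suppose 12 ∣ s and 21 ∣ s. Any common multiple of 12 and 21 is a multiple of their lcm; here lcm(12, 21) = 12·21/gcd(12, 21) = 252/3 = 84, so 84 ∣ s.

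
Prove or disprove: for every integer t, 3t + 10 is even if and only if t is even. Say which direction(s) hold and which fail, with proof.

(⇒) Suppose 3t + 10 is even. Since 3 is odd, 3t and t have the same parity, so 3t + 10 ≡ t + 10 (mod 2). As 10 is even, 3t + 10 is even exactly when t is even. Thus t is even.

(⇐) Conversely, suppose t is even; write t = 2j. Then 3t + 10 = 3·(2j) + 10 = 2·3j + 10, which is even.

The biconditional holds.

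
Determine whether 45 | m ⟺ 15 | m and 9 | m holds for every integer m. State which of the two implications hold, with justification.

Converse. Suppose 15 ∣ m and 9 ∣ m. Any common multiple of 15 and 9 is a multiple of their lcm; here lcm(15, 9) = 15·9/gcd(15, 9) = 135/3 = 45, so 45 ∣ m.

Forward direction. If 45 ∣ m, write m = 45q. Since 45 = 3·15, m = 15·(3q), so 15 ∣ m; and since 45 = 5·9, m = 9·(5q), so 9 ∣ m.

Both directions hold.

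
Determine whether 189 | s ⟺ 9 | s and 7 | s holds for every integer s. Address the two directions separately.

(⇐) This fails: take s = 63. Both 9 ∣ 63 and 7 ∣ 63, yet 63 is not a multiple of 189 (since 63 = 0·189 + 63), so 189 ∤ 63.

(⇒) If 189 ∣ s, write s = 189q. Since 189 = 21·9, s = 9·(21q), so 9 ∣ s; and since 189 = 27·7, s = 7·(27q), so 7 ∣ s.

(⇒) holds; (⇐) fails.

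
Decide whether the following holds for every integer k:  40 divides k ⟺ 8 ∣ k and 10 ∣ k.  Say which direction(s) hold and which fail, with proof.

Both implications hold.

[⇒] If 40 ∣ k, write k = 40q. Since 40 = 5·8, k = 8·(5q), so 8 ∣ k; and since 40 = 4·10, k = 10·(4q), so 10 ∣ k.

[⇐] Suppose 8 ∣ k and 10 ∣ k. Any common multiple of 8 and 10 is a multiple of their lcm; here lcm(8, 10) = 8·10/gcd(8, 10) = 80/2 = 40, so 40 ∣ k.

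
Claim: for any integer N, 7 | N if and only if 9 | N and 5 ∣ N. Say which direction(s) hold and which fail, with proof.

(→) This fails: take N = 7. Certainly 7 ∣ 7, but 9 ∤ 7.

(←) This fails: take N = 45. Both 9 ∣ 45 and 5 ∣ 45, yet 45 is not a multiple of 7 (since 45 = 6·7 + 3), so 7 ∤ 45.

(⇒) fails and (⇐) fails.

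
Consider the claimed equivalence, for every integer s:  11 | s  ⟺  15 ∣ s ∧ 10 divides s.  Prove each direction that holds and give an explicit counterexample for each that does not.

(→) This fails: take s = 11. Certainly 11 ∣ 11, but 15 ∤ 11.

(←) This fails: take s = 30. Both 15 ∣ 30 and 10 ∣ 30, yet 30 is not a multiple of 11 (since 30 = 2·11 + 8), so 11 ∤ 30.

Both directions fail.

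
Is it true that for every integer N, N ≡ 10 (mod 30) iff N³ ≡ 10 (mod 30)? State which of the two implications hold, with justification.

Both implications hold.

(⇒) Suppose N ≡ 10 (mod 30). Write N = 30j + 10. Then (30j + 10)³ = 27000j³ + 27000j² + 9000j + 1000 = 30(900j³ + 900j² + 300j + 33) + 10, so N³ ≡ 10 (mod 30).

(⇐) Conversely, suppose N³ ≡ 10 (mod 30). The only residue r in {0, …, 29} with r³ ≡ 10 (mod 30) is r = 10, so N ≡ 10 (mod 30).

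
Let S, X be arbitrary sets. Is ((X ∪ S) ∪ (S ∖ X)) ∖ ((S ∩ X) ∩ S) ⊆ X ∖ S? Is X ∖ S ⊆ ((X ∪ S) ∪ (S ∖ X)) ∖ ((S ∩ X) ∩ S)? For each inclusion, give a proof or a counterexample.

(⟸) Let x ∈ X ∖ S. Then x ∈ X and x ∉ S, from which x ∈ ((X ∪ S) ∪ (S ∖ X)) ∖ ((S ∩ X) ∩ S).

(⟹) This inclusion fails. Take S = {1}, X = ∅; then 1 ∈ ((X ∪ S) ∪ (S ∖ X)) ∖ ((S ∩ X) ∩ S) but 1 ∉ X ∖ S.

Only the reverse inclusion holds.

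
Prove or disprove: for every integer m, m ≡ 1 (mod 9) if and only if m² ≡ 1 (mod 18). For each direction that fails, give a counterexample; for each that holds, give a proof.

Forward direction. This fails: take m = 10. Then 10 ≡ 1 (mod 9), but 10² = 100 ≡ 10 (mod 18), not 1.

Converse. This fails: take m = 17. Then 17² = 289 ≡ 1 (mod 18), yet 17 ≡ 8 (mod 9), not 1.

(⇒) fails and (⇐) fails.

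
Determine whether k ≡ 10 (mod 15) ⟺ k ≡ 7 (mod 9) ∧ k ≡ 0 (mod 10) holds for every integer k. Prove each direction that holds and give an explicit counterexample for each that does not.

(→) This fails: k = 40 gives 40 ≡ 10 (mod 15) but 40 ≡ 4 (mod 9), so the conjunction on the right does not hold.

(←) Conversely, if k ≡ 7 (mod 9) and k ≡ 0 (mod 10), then by the Chinese remainder theorem k ≡ 70 (mod 90). Since 70 ≡ 10 (mod 15) and 15 ∣ 90, we get k ≡ 10 (mod 15).

The forward direction fails; the converse holds.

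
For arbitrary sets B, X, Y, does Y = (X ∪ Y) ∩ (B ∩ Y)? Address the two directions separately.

(⟸) Let x ∈ (X ∪ Y) ∩ (B ∩ Y). Then either x ∈ B ∩ Y and x ∉ X; or x ∈ B ∩ X ∩ Y. In each case x ∈ Y, so (X ∪ Y) ∩ (B ∩ Y) ⊆ Y.

(⟹) This inclusion fails. Take B = ∅, X = ∅, Y = {1}; then 1 ∈ Y but 1 ∉ (X ∪ Y) ∩ (B ∩ Y).

The sets are not equal: only the reverse inclusion holds.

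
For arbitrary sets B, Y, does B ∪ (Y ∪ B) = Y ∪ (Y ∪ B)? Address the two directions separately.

The two sets are equal.

Reverse inclusion. Let x ∈ Y ∪ (Y ∪ B). Then either x ∈ B and x ∉ Y; or x ∈ Y and x ∉ B; or x ∈ B ∩ Y. In each case x ∈ B ∪ (Y ∪ B), so Y ∪ (Y ∪ B) ⊆ B ∪ (Y ∪ B).

Forward inclusion. Let x ∈ B ∪ (Y ∪ B). Then either x ∈ B and x ∉ Y; or x ∈ Y and x ∉ B; or x ∈ B ∩ Y. In each case x ∈ Y ∪ (Y ∪ B), so B ∪ (Y ∪ B) ⊆ Y ∪ (Y ∪ B).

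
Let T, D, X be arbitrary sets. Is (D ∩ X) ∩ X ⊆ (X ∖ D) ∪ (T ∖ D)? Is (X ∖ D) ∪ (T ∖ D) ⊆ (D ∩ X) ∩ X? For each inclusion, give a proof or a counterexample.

(⟹) This inclusion fails. Take T = ∅, D = {1}, X = {1}; then 1 ∈ (D ∩ X) ∩ X but 1 ∉ (X ∖ D) ∪ (T ∖ D).

(⟸) This inclusion fails. Take T = {1}, D = ∅, X = ∅; then 1 ∈ (X ∖ D) ∪ (T ∖ D) but 1 ∉ (D ∩ X) ∩ X.

(⊆) fails and (⊇) fails.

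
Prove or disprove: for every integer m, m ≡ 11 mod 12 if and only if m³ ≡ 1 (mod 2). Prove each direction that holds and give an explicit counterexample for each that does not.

(⇐) This fails: take m = 1. Then 1³ = 1 ≡ 1 (mod 2), yet 1 ≡ 1 (mod 12), not 11.

(⇒) Suppose m ≡ 11 (mod 12). Then m³ ≡ 11³ = 1331 (mod 12), and since 2 ∣ 12, also m³ ≡ 1 (mod 2).

Not equivalent: only (⇒) holds.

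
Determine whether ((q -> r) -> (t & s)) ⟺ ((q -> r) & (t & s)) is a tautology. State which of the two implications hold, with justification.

The forward direction fails; the converse holds.

[⇐] Assume the antecedent. If r is true, the antecedent forces (s = T, t = T, r = T, q = F) or (s = T, t = T, r = T, q = T), and (q -> r) -> (t & s) holds there. If r is false, the antecedent forces (s = T, t = T, r = F, q = F), and (q -> r) -> (t & s) holds there. Either way (q -> r) -> (t & s) holds.

[⇒] This fails. Under s = F, t = F, r = F, q = T, the left side is true but the right side is false.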